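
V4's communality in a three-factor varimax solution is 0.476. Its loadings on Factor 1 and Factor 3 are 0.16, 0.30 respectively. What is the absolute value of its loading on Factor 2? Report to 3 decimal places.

Under orthogonal rotation h² = Σλ², so λ_Factor 2² = h² − (0.1156) = 0.476 − 0.1156 = 0.3604.
|λ| = √0.3604 = 0.6003.

0.600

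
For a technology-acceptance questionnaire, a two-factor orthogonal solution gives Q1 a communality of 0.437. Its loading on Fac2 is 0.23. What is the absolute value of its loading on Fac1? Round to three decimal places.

0.620

Under orthogonal rotation h² = Σλ², so λ_Fac1² = h² − (0.0529) = 0.437 − 0.0529 = 0.3841.
|λ| = √0.3841 = 0.6198.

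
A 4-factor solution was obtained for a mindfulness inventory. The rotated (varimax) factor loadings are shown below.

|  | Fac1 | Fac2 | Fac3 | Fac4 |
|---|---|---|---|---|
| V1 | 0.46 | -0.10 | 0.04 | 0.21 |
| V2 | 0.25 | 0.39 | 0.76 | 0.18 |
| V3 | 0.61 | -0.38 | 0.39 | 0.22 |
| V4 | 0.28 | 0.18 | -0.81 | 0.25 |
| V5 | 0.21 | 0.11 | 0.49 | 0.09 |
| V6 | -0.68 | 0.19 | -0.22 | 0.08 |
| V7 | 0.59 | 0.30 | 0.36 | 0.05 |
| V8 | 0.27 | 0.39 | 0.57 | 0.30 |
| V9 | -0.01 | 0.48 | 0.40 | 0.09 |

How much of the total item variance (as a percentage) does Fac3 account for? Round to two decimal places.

25.45%

SS loadings for Fac3 = 0.04² + 0.76² + 0.39² + (-0.81)² + 0.49² + (-0.22)² + 0.36² + 0.57² + 0.40² = 2.2904
With 9 standardized items, total variance = 9. Proportion = 2.2904/9 = 0.2545 → 25.45%.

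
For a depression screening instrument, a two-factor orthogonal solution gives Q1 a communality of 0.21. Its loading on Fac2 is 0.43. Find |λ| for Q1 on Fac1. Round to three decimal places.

0.158

Under orthogonal rotation h² = Σλ², so λ_Fac1² = h² − (0.1849) = 0.21 − 0.1849 = 0.0251.
|λ| = √0.0251 = 0.1584.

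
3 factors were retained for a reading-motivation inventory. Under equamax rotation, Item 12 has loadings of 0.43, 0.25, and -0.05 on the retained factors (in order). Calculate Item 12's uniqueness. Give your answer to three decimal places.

0.750

h² = 0.43² + 0.25² + (-0.05)² = 0.1849 + 0.0625 + 0.0025 = 0.2499
Uniqueness u² = 1 − h² = 1 − 0.2499 = 0.7501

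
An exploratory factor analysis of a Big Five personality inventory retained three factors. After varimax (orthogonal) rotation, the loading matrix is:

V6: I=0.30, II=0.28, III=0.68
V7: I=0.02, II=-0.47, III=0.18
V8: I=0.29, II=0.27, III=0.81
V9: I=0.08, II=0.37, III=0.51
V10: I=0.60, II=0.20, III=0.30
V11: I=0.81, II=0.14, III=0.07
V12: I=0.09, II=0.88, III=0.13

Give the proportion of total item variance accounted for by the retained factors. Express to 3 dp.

Communalities: 0.6308, 0.2537, 0.8131, 0.4034, 0.4900, 0.6806, 0.7994; Σh² = 4.0710.
Total variance with 7 standardized items is 7, so the solution explains 4.0710/7 = 0.5816.

0.582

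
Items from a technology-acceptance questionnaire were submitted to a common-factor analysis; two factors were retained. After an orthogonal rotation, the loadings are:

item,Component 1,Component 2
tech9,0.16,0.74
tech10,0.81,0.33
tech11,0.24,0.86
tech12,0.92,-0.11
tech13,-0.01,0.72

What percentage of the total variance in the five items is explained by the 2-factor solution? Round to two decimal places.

Communalities: 0.5732, 0.7650, 0.7972, 0.8585, 0.5185; Σh² = 3.5124.
Total variance with 5 standardized items is 5, so the solution explains 3.5124/5 = 0.7025 = 70.25%.

70.25%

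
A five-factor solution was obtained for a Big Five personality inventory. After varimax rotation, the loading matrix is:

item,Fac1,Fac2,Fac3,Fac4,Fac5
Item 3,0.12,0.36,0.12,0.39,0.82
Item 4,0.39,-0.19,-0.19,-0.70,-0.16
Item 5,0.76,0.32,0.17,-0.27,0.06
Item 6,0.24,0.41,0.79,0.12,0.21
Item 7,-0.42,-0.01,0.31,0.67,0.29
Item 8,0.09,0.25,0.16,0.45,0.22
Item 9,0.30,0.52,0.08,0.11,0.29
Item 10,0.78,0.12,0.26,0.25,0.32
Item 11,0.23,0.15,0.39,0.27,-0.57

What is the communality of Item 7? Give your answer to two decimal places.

0.81

h² = (-0.42)² + (-0.01)² + 0.31² + 0.67² + 0.29² = 0.1764 + 0.0001 + 0.0961 + 0.4489 + 0.0841 = 0.8056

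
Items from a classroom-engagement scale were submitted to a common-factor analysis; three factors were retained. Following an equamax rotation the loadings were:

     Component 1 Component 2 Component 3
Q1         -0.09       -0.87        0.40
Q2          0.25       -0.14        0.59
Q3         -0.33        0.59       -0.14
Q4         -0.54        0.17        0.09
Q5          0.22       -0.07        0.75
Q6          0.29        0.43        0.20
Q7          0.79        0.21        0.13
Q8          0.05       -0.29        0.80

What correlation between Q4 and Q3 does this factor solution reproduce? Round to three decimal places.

0.266

r̂ = Σ λ_i·λ_j across factors = (-0.54)(-0.33) + (0.17)(0.59) + (0.09)(-0.14)
  = +0.1782 +0.1003 -0.0126 = 0.2659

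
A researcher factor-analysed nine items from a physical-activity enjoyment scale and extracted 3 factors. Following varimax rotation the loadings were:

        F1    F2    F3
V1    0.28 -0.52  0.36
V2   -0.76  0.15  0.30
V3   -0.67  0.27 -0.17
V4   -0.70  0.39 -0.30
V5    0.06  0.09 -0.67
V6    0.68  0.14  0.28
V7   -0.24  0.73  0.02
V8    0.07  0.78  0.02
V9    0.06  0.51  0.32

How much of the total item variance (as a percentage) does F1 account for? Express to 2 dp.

23.63%

SS loadings for F1 = 0.28² + (-0.76)² + (-0.67)² + (-0.70)² + 0.06² + 0.68² + (-0.24)² + 0.07² + 0.06² = 2.1270
With 9 standardized items, total variance = 9. Proportion = 2.1270/9 = 0.2363 → 23.63%.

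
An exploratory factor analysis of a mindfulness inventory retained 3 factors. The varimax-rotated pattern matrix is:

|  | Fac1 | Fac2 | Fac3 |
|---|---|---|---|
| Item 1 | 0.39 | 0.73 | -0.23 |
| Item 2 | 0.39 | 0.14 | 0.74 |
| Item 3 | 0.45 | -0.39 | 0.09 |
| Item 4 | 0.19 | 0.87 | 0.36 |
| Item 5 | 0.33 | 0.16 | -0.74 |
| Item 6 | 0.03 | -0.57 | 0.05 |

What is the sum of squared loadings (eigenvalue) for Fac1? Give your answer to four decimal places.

SS loadings for Fac1 = 0.39² + 0.39² + 0.45² + 0.19² + 0.33² + 0.03² = 0.1521 + 0.1521 + 0.2025 + 0.0361 + 0.1089 + 0.0009 = 0.6526

0.6526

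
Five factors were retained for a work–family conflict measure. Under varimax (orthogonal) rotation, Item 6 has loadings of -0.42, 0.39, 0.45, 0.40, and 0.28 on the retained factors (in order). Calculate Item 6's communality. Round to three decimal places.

0.769

h² = (-0.42)² + 0.39² + 0.45² + 0.40² + 0.28² = 0.1764 + 0.1521 + 0.2025 + 0.1600 + 0.0784 = 0.7694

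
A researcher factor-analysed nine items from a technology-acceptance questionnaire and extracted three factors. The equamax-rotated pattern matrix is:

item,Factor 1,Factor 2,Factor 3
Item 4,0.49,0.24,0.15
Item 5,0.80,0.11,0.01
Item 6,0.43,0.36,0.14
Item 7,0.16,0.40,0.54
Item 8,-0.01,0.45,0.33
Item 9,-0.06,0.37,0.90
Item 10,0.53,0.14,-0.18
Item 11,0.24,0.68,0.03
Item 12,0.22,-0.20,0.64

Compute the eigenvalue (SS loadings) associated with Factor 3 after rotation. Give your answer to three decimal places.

SS loadings for Factor 3 = 0.15² + 0.01² + 0.14² + 0.54² + 0.33² + 0.90² + (-0.18)² + 0.03² + 0.64² = 0.0225 + 0.0001 + 0.0196 + 0.2916 + 0.1089 + 0.8100 + 0.0324 + 0.0009 + 0.4096 = 1.6956

1.696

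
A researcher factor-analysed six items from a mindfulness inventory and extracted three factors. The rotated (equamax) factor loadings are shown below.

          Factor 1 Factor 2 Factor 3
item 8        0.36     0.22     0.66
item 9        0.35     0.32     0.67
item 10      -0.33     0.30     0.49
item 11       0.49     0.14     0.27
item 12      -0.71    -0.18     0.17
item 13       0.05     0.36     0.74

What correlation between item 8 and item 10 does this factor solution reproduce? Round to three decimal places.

r̂ = Σ λ_i·λ_j across factors = (0.36)(-0.33) + (0.22)(0.30) + (0.66)(0.49)
  = -0.1188 +0.0660 +0.3234 = 0.2706

0.271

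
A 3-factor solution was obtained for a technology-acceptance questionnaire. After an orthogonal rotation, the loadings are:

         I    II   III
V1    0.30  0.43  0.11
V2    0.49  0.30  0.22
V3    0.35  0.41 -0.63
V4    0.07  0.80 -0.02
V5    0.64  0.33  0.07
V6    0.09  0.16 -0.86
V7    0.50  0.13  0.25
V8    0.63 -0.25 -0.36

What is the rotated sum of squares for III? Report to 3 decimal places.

1.394

SS loadings for III = 0.11² + 0.22² + (-0.63)² + (-0.02)² + 0.07² + (-0.86)² + 0.25² + (-0.36)² = 0.0121 + 0.0484 + 0.3969 + 0.0004 + 0.0049 + 0.7396 + 0.0625 + 0.1296 = 1.3944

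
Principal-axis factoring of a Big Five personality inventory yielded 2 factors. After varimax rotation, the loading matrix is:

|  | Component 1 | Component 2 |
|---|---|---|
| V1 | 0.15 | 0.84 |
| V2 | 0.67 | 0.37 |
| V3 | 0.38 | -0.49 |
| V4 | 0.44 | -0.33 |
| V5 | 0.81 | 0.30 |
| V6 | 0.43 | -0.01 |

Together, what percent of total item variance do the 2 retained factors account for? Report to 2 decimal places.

Communalities: 0.7281, 0.5858, 0.3845, 0.3025, 0.7461, 0.1850; Σh² = 2.9320.
Total variance with 6 standardized items is 6, so the solution explains 2.9320/6 = 0.4887 = 48.87%.

48.87%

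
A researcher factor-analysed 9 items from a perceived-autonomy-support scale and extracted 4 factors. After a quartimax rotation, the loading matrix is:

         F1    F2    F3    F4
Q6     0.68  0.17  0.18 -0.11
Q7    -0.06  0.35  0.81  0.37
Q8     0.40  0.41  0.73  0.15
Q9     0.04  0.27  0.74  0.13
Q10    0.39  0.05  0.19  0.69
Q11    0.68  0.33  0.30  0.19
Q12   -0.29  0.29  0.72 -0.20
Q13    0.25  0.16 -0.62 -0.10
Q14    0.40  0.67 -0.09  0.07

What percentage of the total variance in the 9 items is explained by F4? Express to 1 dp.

8.4%

SS loadings for F4 = (-0.11)² + 0.37² + 0.15² + 0.13² + 0.69² + 0.19² + (-0.20)² + (-0.10)² + 0.07² = 0.7555
With 9 standardized items, total variance = 9. Proportion = 0.7555/9 = 0.0839 → 8.39%.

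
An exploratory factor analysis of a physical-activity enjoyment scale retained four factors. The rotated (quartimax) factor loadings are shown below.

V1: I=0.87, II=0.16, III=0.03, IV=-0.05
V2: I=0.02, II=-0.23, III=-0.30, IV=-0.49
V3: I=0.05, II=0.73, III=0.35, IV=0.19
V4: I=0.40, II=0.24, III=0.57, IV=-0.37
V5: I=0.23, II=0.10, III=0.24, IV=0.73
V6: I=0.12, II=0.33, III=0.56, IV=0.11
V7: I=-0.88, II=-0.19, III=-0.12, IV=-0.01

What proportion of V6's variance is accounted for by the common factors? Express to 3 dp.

0.449

h² = 0.12² + 0.33² + 0.56² + 0.11² = 0.0144 + 0.1089 + 0.3136 + 0.0121 = 0.4490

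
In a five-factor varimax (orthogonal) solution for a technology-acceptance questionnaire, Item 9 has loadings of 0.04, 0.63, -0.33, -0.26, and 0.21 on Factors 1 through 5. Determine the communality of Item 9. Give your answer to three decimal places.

h² = 0.04² + 0.63² + (-0.33)² + (-0.26)² + 0.21² = 0.0016 + 0.3969 + 0.1089 + 0.0676 + 0.0441 = 0.6191

0.619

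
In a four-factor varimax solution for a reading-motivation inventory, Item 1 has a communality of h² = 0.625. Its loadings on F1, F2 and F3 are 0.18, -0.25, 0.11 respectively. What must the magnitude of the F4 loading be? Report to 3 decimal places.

Under orthogonal rotation h² = Σλ², so λ_F4² = h² − (0.1070) = 0.625 − 0.1070 = 0.5180.
|λ| = √0.5180 = 0.7197.

0.720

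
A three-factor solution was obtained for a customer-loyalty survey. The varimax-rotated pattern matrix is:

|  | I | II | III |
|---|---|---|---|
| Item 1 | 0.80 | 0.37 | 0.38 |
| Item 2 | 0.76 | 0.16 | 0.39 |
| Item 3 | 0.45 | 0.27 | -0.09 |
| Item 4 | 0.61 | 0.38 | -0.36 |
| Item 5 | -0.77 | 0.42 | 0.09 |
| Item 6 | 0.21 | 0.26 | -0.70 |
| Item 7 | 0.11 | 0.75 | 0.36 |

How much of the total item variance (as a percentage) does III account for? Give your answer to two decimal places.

SS loadings for III = 0.38² + 0.39² + (-0.09)² + (-0.36)² + 0.09² + (-0.70)² + 0.36² = 1.0619
With 7 standardized items, total variance = 7. Proportion = 1.0619/7 = 0.1517 → 15.17%.

15.17%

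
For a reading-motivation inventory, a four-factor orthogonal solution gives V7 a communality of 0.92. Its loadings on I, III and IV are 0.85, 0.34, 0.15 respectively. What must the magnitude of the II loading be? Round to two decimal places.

0.24

Under orthogonal rotation h² = Σλ², so λ_II² = h² − (0.8606) = 0.92 − 0.8606 = 0.0594.
|λ| = √0.0594 = 0.2437.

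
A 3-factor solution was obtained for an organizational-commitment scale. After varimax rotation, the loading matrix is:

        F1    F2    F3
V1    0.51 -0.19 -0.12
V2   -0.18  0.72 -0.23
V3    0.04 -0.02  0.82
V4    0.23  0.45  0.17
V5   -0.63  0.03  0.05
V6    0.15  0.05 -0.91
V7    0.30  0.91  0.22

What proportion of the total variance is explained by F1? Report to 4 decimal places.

SS loadings for F1 = 0.51² + (-0.18)² + 0.04² + 0.23² + (-0.63)² + 0.15² + 0.30² = 0.8564
Proportion of variance = 0.8564 / 7 = 0.1223.

0.1223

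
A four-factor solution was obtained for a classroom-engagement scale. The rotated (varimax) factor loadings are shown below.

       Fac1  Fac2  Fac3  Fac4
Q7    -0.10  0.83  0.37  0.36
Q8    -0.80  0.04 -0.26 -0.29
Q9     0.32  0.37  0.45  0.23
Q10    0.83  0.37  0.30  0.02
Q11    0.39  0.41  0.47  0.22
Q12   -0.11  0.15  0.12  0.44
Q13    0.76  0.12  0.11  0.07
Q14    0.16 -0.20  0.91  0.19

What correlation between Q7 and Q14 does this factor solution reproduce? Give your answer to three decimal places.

r̂ = Σ λ_i·λ_j across factors = (-0.10)(0.16) + (0.83)(-0.20) + (0.37)(0.91) + (0.36)(0.19)
  = -0.0160 -0.1660 +0.3367 +0.0684 = 0.2231

0.223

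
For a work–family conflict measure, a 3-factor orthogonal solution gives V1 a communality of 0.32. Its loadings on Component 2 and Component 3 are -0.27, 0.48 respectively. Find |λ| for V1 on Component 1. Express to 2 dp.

Under orthogonal rotation h² = Σλ², so λ_Component 1² = h² − (0.3033) = 0.32 − 0.3033 = 0.0167.
|λ| = √0.0167 = 0.1292.

0.13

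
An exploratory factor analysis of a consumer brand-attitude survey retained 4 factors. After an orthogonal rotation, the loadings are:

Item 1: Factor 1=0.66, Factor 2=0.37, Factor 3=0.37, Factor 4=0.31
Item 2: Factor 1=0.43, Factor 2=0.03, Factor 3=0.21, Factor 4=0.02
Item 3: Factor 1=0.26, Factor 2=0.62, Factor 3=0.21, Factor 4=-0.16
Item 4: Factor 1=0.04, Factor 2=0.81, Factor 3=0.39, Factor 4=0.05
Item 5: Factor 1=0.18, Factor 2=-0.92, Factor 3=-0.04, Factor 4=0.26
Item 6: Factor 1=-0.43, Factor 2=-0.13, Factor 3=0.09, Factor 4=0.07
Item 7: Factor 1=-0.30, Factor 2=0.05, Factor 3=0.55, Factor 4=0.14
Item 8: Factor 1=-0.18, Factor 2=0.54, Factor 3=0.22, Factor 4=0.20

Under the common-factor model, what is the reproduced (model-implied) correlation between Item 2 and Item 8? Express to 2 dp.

-0.01

r̂ = Σ λ_i·λ_j across factors = (0.43)(-0.18) + (0.03)(0.54) + (0.21)(0.22) + (0.02)(0.20)
  = -0.0774 +0.0162 +0.0462 +0.0040 = -0.0110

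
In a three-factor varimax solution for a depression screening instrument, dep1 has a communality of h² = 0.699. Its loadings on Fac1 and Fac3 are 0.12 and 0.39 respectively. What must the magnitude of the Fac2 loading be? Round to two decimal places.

Under orthogonal rotation h² = Σλ², so λ_Fac2² = h² − (0.1665) = 0.699 − 0.1665 = 0.5325.
|λ| = √0.5325 = 0.7297.

0.73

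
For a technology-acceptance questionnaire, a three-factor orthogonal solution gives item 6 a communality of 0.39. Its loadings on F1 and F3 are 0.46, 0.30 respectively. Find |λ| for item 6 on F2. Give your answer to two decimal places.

0.30

Under orthogonal rotation h² = Σλ², so λ_F2² = h² − (0.3016) = 0.39 − 0.3016 = 0.0884.
|λ| = √0.0884 = 0.2973.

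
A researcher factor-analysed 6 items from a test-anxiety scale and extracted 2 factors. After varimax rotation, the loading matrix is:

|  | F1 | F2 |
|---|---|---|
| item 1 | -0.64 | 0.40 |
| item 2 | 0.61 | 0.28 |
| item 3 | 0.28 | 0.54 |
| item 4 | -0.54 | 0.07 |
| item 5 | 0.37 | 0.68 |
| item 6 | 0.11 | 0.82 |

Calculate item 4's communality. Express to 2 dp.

0.30

h² = (-0.54)² + 0.07² = 0.2916 + 0.0049 = 0.2965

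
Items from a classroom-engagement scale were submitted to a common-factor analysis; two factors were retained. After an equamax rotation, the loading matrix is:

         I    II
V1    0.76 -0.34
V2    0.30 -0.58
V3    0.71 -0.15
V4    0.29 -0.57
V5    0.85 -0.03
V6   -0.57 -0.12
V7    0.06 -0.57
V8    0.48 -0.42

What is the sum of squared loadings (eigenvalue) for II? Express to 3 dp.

1.316

SS loadings for II = (-0.34)² + (-0.58)² + (-0.15)² + (-0.57)² + (-0.03)² + (-0.12)² + (-0.57)² + (-0.42)² = 0.1156 + 0.3364 + 0.0225 + 0.3249 + 0.0009 + 0.0144 + 0.3249 + 0.1764 = 1.3160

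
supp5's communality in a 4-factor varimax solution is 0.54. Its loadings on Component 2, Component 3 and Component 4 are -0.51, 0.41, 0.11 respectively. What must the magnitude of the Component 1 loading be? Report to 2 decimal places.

Under orthogonal rotation h² = Σλ², so λ_Component 1² = h² − (0.4403) = 0.54 − 0.4403 = 0.0997.
|λ| = √0.0997 = 0.3158.

0.32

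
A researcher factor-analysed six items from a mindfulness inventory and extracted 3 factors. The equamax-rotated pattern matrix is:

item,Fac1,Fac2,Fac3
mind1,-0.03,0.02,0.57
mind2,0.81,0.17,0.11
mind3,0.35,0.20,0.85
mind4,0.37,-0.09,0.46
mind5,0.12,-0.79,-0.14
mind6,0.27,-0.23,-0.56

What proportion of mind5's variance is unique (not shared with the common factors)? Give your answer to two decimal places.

h² = 0.12² + (-0.79)² + (-0.14)² = 0.0144 + 0.6241 + 0.0196 = 0.6581
Uniqueness u² = 1 − h² = 1 − 0.6581 = 0.3419

0.34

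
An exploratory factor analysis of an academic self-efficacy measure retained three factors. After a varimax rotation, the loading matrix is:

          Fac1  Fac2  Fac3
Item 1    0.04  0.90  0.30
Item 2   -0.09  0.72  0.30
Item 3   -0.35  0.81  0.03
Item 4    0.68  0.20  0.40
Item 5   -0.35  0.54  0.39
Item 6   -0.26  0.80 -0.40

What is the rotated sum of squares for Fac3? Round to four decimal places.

SS loadings for Fac3 = 0.30² + 0.30² + 0.03² + 0.40² + 0.39² + (-0.40)² = 0.0900 + 0.0900 + 0.0009 + 0.1600 + 0.1521 + 0.1600 = 0.6530

0.6530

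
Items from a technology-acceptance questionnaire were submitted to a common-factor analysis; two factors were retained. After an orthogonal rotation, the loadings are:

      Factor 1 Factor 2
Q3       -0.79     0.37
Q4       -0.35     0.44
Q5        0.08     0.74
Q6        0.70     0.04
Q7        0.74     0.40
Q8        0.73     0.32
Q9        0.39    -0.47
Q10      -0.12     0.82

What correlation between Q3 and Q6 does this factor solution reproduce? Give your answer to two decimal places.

-0.54

r̂ = Σ λ_i·λ_j across factors = (-0.79)(0.70) + (0.37)(0.04)
  = -0.5530 +0.0148 = -0.5382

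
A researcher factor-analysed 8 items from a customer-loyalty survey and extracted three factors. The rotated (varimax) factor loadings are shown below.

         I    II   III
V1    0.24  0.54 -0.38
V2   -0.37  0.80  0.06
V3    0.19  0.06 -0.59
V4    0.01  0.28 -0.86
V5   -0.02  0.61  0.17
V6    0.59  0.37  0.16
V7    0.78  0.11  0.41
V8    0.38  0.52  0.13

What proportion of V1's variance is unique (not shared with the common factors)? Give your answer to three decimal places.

0.506

h² = 0.24² + 0.54² + (-0.38)² = 0.0576 + 0.2916 + 0.1444 = 0.4936
Uniqueness u² = 1 − h² = 1 − 0.4936 = 0.5064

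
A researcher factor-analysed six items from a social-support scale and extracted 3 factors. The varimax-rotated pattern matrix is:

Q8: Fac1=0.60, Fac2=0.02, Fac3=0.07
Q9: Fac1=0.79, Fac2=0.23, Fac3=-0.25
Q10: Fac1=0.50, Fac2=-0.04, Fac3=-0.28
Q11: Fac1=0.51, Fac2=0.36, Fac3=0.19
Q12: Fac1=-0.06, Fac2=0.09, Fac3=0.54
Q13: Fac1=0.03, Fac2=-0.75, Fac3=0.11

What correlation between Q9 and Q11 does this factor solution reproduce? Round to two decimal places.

0.44

r̂ = Σ λ_i·λ_j across factors = (0.79)(0.51) + (0.23)(0.36) + (-0.25)(0.19)
  = +0.4029 +0.0828 -0.0475 = 0.4382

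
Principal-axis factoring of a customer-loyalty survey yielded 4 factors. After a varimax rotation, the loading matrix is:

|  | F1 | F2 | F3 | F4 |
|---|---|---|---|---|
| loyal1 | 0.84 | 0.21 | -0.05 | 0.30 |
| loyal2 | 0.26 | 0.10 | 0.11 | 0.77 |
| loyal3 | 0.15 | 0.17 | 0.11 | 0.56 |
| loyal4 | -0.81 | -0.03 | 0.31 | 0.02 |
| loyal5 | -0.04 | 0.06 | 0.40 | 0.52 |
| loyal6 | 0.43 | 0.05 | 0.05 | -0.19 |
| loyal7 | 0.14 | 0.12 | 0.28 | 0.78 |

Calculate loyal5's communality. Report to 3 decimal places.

0.436

h² = (-0.04)² + 0.06² + 0.40² + 0.52² = 0.0016 + 0.0036 + 0.1600 + 0.2704 = 0.4356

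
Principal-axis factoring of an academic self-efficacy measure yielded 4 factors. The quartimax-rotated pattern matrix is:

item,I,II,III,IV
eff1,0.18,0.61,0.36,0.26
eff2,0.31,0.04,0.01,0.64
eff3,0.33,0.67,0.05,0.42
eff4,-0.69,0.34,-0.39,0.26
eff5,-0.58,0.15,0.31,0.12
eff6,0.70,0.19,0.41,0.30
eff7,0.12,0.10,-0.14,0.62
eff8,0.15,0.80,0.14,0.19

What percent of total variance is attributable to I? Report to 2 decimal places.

19.71%

SS loadings for I = 0.18² + 0.31² + 0.33² + (-0.69)² + (-0.58)² + 0.70² + 0.12² + 0.15² = 1.5768
With 8 standardized items, total variance = 8. Proportion = 1.5768/8 = 0.1971 → 19.71%.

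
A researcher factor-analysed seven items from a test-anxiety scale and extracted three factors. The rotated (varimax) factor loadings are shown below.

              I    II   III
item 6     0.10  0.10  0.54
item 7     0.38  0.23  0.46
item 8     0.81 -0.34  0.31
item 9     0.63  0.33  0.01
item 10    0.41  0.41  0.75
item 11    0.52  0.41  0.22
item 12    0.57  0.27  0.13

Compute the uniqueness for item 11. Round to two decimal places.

0.51

h² = 0.52² + 0.41² + 0.22² = 0.2704 + 0.1681 + 0.0484 = 0.4869
Uniqueness u² = 1 − h² = 1 − 0.4869 = 0.5131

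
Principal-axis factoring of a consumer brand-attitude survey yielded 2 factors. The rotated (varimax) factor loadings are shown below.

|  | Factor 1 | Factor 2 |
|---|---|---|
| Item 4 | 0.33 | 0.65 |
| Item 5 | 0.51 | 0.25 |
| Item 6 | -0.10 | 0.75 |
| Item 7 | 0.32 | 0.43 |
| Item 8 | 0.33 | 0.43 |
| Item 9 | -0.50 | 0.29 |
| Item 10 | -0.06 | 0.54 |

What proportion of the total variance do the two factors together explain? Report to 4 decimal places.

0.3767

SS loadings by factor: 0.8439, 1.7930; total = 2.6369.
Total variance with 7 standardized items is 7, so the solution explains 2.6369/7 = 0.3767.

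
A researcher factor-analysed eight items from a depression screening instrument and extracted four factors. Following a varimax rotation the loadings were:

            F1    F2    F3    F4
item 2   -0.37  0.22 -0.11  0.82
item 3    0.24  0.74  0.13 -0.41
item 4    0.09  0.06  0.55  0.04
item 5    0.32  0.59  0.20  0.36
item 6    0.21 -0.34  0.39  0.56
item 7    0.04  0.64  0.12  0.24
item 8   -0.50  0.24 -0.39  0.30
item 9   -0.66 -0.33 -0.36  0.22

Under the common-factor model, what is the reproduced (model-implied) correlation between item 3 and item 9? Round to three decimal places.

r̂ = Σ λ_i·λ_j across factors = (0.24)(-0.66) + (0.74)(-0.33) + (0.13)(-0.36) + (-0.41)(0.22)
  = -0.1584 -0.2442 -0.0468 -0.0902 = -0.5396

-0.540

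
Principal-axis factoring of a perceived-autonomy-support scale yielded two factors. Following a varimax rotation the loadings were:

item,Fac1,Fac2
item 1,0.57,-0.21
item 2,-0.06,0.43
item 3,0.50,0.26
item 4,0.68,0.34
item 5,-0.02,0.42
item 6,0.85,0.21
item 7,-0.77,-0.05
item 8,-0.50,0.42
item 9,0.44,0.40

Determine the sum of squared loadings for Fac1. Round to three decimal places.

2.800

SS loadings for Fac1 = 0.57² + (-0.06)² + 0.50² + 0.68² + (-0.02)² + 0.85² + (-0.77)² + (-0.50)² + 0.44² = 0.3249 + 0.0036 + 0.2500 + 0.4624 + 0.0004 + 0.7225 + 0.5929 + 0.2500 + 0.1936 = 2.8003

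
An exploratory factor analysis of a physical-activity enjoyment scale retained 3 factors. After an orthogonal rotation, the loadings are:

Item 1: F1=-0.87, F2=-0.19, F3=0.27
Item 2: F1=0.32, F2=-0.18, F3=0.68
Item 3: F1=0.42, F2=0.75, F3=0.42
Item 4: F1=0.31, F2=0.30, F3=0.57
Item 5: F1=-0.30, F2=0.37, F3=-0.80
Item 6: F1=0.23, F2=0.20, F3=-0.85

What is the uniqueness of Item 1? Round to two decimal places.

h² = (-0.87)² + (-0.19)² + 0.27² = 0.7569 + 0.0361 + 0.0729 = 0.8659
Uniqueness u² = 1 − h² = 1 − 0.8659 = 0.1341

0.13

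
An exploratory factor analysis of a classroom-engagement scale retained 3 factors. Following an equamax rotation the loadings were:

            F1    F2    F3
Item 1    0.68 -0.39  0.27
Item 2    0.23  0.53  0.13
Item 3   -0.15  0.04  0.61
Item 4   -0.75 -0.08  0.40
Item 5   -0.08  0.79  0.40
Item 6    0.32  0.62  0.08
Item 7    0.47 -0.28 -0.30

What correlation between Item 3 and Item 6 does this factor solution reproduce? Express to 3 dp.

0.026

r̂ = Σ λ_i·λ_j across factors = (-0.15)(0.32) + (0.04)(0.62) + (0.61)(0.08)
  = -0.0480 +0.0248 +0.0488 = 0.0256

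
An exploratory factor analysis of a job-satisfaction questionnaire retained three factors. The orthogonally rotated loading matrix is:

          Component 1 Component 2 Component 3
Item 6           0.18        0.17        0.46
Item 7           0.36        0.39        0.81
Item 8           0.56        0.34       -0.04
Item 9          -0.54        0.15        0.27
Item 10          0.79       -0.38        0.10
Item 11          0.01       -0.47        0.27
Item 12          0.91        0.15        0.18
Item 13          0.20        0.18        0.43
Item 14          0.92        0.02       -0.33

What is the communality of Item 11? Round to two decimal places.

h² = 0.01² + (-0.47)² + 0.27² = 0.0001 + 0.2209 + 0.0729 = 0.2939

0.29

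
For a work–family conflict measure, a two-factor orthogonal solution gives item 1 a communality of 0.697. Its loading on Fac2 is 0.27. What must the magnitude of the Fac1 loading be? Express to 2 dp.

Under orthogonal rotation h² = Σλ², so λ_Fac1² = h² − (0.0729) = 0.697 − 0.0729 = 0.6241.
|λ| = √0.6241 = 0.7900.

0.79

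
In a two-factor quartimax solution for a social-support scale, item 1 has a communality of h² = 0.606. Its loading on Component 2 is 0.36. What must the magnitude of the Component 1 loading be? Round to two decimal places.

0.69

Under orthogonal rotation h² = Σλ², so λ_Component 1² = h² − (0.1296) = 0.606 − 0.1296 = 0.4764.
|λ| = √0.4764 = 0.6902.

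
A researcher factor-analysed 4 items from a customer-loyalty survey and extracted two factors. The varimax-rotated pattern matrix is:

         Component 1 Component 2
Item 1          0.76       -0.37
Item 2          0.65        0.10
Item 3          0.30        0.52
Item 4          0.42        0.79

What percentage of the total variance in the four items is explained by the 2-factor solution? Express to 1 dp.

SS loadings by factor: 1.2665, 1.0414; total = 2.3079.
Total variance with 4 standardized items is 4, so the solution explains 2.3079/4 = 0.5770 = 57.70%.

57.7%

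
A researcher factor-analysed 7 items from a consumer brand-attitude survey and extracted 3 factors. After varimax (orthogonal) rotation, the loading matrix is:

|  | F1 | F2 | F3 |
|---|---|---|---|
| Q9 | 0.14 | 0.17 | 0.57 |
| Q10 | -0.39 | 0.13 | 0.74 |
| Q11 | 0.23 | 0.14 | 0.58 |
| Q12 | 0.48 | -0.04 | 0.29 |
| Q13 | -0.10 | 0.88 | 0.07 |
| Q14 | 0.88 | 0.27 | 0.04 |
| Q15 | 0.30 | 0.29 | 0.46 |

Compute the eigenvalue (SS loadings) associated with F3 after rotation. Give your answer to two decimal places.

SS loadings for F3 = 0.57² + 0.74² + 0.58² + 0.29² + 0.07² + 0.04² + 0.46² = 0.3249 + 0.5476 + 0.3364 + 0.0841 + 0.0049 + 0.0016 + 0.2116 = 1.5111

1.51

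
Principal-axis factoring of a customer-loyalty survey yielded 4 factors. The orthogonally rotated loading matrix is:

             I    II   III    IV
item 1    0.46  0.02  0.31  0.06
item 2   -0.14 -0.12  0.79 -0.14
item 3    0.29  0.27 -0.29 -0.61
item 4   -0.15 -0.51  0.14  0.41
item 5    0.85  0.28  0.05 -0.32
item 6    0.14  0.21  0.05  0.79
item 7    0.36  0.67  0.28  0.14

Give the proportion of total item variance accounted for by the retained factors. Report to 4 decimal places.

0.6208

Communalities: 0.3117, 0.6777, 0.6132, 0.4703, 0.9058, 0.6903, 0.6765; Σh² = 4.3455.
Total variance with 7 standardized items is 7, so the solution explains 4.3455/7 = 0.6208.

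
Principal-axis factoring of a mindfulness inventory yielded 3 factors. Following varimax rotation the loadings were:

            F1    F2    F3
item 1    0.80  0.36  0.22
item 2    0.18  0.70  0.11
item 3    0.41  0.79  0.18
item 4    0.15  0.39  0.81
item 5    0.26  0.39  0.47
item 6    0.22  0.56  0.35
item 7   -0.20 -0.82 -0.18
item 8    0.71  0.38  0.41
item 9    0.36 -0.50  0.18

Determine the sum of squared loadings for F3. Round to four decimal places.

1.3253

SS loadings for F3 = 0.22² + 0.11² + 0.18² + 0.81² + 0.47² + 0.35² + (-0.18)² + 0.41² + 0.18² = 0.0484 + 0.0121 + 0.0324 + 0.6561 + 0.2209 + 0.1225 + 0.0324 + 0.1681 + 0.0324 = 1.3253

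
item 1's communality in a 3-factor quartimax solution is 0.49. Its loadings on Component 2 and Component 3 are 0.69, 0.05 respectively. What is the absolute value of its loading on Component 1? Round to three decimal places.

Under orthogonal rotation h² = Σλ², so λ_Component 1² = h² − (0.4786) = 0.49 − 0.4786 = 0.0114.
|λ| = √0.0114 = 0.1068.

0.107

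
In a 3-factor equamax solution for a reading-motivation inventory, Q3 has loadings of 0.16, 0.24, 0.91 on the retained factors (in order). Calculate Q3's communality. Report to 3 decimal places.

h² = 0.16² + 0.24² + 0.91² = 0.0256 + 0.0576 + 0.8281 = 0.9113

0.911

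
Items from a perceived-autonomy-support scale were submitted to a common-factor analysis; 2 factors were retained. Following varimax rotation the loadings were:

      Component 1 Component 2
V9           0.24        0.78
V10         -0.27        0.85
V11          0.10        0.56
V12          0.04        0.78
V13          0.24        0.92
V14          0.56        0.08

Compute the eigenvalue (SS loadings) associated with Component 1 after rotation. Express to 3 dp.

0.513

SS loadings for Component 1 = 0.24² + (-0.27)² + 0.10² + 0.04² + 0.24² + 0.56² = 0.0576 + 0.0729 + 0.0100 + 0.0016 + 0.0576 + 0.3136 = 0.5133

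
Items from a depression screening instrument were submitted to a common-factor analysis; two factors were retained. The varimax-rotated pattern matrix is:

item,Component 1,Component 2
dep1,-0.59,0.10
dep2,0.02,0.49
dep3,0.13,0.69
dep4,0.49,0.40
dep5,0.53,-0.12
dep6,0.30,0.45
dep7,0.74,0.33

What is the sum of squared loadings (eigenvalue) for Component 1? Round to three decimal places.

1.524

SS loadings for Component 1 = (-0.59)² + 0.02² + 0.13² + 0.49² + 0.53² + 0.30² + 0.74² = 0.3481 + 0.0004 + 0.0169 + 0.2401 + 0.2809 + 0.0900 + 0.5476 = 1.5240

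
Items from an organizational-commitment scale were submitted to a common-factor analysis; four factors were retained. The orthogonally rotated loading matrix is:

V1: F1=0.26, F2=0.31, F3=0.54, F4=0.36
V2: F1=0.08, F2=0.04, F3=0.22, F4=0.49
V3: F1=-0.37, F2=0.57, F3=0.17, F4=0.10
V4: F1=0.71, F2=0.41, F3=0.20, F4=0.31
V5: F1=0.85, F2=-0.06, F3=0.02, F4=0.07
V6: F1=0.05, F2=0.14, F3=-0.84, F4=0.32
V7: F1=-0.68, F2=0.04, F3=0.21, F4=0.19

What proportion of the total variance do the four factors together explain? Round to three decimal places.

Communalities: 0.5849, 0.2965, 0.5007, 0.8083, 0.7314, 0.8301, 0.5442; Σh² = 4.2961.
Total variance with 7 standardized items is 7, so the solution explains 4.2961/7 = 0.6137.

0.614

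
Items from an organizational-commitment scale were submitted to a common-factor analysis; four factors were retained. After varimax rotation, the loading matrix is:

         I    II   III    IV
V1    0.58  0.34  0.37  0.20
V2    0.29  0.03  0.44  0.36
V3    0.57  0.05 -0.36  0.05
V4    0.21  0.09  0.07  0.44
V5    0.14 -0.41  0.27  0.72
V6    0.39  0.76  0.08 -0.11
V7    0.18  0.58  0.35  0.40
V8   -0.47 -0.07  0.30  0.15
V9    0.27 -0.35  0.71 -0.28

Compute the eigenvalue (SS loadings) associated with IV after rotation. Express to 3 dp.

1.157

SS loadings for IV = 0.20² + 0.36² + 0.05² + 0.44² + 0.72² + (-0.11)² + 0.40² + 0.15² + (-0.28)² = 0.0400 + 0.1296 + 0.0025 + 0.1936 + 0.5184 + 0.0121 + 0.1600 + 0.0225 + 0.0784 = 1.1571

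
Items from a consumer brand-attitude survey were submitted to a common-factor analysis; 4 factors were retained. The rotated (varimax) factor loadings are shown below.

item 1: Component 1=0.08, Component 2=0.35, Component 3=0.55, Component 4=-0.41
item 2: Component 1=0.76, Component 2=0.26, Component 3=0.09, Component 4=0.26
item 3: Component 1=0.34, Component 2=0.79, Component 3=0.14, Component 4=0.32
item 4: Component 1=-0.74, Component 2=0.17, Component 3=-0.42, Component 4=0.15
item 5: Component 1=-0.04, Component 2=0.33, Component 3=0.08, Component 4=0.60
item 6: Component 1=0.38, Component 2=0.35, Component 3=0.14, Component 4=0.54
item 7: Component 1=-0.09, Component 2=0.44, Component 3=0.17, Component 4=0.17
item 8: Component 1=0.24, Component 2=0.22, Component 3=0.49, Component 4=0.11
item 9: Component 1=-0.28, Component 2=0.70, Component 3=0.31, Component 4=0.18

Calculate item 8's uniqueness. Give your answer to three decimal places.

0.642

h² = 0.24² + 0.22² + 0.49² + 0.11² = 0.0576 + 0.0484 + 0.2401 + 0.0121 = 0.3582
Uniqueness u² = 1 − h² = 1 − 0.3582 = 0.6418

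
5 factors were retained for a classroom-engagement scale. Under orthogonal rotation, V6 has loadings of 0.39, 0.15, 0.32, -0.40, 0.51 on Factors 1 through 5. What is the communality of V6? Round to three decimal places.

h² = 0.39² + 0.15² + 0.32² + (-0.40)² + 0.51² = 0.1521 + 0.0225 + 0.1024 + 0.1600 + 0.2601 = 0.6971

0.697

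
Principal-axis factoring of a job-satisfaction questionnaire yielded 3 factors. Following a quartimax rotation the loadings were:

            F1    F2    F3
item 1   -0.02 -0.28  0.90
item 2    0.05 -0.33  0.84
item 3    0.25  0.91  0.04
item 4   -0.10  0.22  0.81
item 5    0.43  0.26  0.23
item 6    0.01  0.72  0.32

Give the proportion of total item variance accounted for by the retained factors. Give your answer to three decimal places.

Communalities: 0.8888, 0.8170, 0.8922, 0.7145, 0.3054, 0.6209; Σh² = 4.2388.
Total variance with 6 standardized items is 6, so the solution explains 4.2388/6 = 0.7065.

0.706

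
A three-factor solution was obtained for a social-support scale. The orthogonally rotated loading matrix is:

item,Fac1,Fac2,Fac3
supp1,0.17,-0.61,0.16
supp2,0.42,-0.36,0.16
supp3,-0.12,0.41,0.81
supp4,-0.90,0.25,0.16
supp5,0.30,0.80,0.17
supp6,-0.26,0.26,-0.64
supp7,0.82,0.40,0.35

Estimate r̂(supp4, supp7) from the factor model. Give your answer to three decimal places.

-0.582

r̂ = Σ λ_i·λ_j across factors = (-0.90)(0.82) + (0.25)(0.40) + (0.16)(0.35)
  = -0.7380 +0.1000 +0.0560 = -0.5820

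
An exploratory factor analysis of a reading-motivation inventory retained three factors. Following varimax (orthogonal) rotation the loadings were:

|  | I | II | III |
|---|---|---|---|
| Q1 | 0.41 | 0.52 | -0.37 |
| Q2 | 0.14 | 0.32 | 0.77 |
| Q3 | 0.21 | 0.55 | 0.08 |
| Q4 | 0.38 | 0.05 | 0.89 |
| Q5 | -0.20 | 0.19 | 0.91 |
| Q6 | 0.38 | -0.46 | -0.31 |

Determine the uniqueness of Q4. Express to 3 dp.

0.061

h² = 0.38² + 0.05² + 0.89² = 0.1444 + 0.0025 + 0.7921 = 0.9390
Uniqueness u² = 1 − h² = 1 − 0.9390 = 0.0610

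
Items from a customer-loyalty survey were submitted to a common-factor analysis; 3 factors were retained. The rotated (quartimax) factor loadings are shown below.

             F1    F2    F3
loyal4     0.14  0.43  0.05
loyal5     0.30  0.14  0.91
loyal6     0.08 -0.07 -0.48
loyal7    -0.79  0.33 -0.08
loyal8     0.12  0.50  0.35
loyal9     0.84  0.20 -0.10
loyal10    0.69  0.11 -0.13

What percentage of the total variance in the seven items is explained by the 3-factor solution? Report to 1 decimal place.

53.9%

SS loadings by factor: 1.9362, 0.6204, 1.2168; total = 3.7734.
Total variance with 7 standardized items is 7, so the solution explains 3.7734/7 = 0.5391 = 53.91%.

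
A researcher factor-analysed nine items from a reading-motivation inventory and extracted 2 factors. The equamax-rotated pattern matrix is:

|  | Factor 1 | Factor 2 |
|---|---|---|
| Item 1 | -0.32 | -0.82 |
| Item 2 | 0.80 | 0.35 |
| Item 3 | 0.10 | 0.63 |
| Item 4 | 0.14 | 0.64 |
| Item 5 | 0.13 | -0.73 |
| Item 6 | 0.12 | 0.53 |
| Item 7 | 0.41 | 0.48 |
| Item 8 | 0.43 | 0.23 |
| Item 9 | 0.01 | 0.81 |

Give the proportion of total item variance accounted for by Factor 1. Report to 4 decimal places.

SS loadings for Factor 1 = (-0.32)² + 0.80² + 0.10² + 0.14² + 0.13² + 0.12² + 0.41² + 0.43² + 0.01² = 1.1564
Proportion of variance = 1.1564 / 9 = 0.1285.

0.1285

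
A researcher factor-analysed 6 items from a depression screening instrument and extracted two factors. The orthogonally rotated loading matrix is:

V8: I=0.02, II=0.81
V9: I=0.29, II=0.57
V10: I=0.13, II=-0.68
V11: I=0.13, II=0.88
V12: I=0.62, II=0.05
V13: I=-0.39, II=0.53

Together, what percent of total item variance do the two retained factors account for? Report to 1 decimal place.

SS loadings by factor: 0.6548, 2.5012; total = 3.1560.
Total variance with 6 standardized items is 6, so the solution explains 3.1560/6 = 0.5260 = 52.60%.

52.6%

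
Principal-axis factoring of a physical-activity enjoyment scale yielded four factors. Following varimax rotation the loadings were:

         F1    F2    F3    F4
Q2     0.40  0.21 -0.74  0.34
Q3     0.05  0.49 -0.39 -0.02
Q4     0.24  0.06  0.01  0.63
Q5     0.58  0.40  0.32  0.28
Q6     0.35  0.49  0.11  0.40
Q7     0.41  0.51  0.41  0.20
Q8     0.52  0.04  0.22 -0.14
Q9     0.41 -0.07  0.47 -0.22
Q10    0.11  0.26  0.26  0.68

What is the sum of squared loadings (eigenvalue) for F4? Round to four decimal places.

SS loadings for F4 = 0.34² + (-0.02)² + 0.63² + 0.28² + 0.40² + 0.20² + (-0.14)² + (-0.22)² + 0.68² = 0.1156 + 0.0004 + 0.3969 + 0.0784 + 0.1600 + 0.0400 + 0.0196 + 0.0484 + 0.4624 = 1.3217

1.3217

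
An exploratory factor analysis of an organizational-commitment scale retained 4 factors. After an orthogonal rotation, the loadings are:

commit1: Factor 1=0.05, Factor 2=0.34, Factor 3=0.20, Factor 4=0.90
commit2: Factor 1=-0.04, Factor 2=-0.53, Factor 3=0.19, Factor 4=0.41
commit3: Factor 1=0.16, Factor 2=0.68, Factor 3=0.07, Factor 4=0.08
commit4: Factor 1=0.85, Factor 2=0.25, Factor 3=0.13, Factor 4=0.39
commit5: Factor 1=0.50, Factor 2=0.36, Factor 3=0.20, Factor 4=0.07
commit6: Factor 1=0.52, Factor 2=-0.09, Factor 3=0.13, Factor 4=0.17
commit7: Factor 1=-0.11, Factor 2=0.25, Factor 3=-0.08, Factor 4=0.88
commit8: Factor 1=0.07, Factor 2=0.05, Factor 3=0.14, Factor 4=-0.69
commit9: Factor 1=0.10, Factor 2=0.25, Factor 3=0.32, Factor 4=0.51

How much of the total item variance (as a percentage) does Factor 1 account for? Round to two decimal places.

SS loadings for Factor 1 = 0.05² + (-0.04)² + 0.16² + 0.85² + 0.50² + 0.52² + (-0.11)² + 0.07² + 0.10² = 1.2996
With 9 standardized items, total variance = 9. Proportion = 1.2996/9 = 0.1444 → 14.44%.

14.44%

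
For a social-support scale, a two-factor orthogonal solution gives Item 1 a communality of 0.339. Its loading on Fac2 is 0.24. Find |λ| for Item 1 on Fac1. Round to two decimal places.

0.53

Under orthogonal rotation h² = Σλ², so λ_Fac1² = h² − (0.0576) = 0.339 − 0.0576 = 0.2814.
|λ| = √0.2814 = 0.5305.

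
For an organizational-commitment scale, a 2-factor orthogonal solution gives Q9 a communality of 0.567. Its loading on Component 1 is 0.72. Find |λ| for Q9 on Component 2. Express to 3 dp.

0.220

Under orthogonal rotation h² = Σλ², so λ_Component 2² = h² − (0.5184) = 0.567 − 0.5184 = 0.0486.
|λ| = √0.0486 = 0.2205.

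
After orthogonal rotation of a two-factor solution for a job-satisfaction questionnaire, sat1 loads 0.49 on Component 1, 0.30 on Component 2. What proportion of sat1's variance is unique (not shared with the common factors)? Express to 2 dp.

0.67

h² = 0.49² + 0.30² = 0.2401 + 0.0900 = 0.3301
Uniqueness u² = 1 − h² = 1 − 0.3301 = 0.6699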